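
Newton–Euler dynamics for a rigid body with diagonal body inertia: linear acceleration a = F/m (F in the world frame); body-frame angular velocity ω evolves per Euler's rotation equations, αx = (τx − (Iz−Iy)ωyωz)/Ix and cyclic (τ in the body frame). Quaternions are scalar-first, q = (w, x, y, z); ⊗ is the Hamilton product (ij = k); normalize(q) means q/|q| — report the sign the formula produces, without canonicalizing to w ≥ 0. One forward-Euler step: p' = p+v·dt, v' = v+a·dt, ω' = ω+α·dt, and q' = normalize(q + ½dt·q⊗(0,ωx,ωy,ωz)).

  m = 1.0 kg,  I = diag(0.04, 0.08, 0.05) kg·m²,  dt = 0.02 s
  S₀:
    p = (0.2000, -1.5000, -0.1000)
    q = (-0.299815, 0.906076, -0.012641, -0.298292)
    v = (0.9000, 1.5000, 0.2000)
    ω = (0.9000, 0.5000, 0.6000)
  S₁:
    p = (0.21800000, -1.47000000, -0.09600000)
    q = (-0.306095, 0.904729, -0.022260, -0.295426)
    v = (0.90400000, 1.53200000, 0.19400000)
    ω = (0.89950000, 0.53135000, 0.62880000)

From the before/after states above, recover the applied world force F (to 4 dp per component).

F = (0.2000, 1.6000, -0.3000)

v₁ − v₀ = (0.00400000, 0.03200000, -0.00600000)
applied force F = (0.2000, 1.6000, -0.3000)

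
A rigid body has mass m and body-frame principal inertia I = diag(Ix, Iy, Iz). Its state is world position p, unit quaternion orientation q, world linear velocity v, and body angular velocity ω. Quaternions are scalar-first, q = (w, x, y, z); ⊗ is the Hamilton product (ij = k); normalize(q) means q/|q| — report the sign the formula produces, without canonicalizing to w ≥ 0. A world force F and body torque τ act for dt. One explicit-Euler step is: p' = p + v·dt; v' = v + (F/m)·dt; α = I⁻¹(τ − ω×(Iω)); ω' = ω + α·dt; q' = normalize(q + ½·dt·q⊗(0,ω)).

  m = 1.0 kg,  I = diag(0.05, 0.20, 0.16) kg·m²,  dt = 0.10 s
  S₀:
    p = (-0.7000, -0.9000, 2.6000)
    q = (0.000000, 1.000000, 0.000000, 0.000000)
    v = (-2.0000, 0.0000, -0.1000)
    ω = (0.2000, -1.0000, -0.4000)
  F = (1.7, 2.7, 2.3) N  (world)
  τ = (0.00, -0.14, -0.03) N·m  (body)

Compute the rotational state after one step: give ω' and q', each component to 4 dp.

ω' = (0.2320, -1.0744, -0.4000)
q' = (-0.0100, 0.9985, 0.0200, -0.0499)

precession coupling ω×(Iω) = (-0.0160, 0.0088, -0.0300)
α = I⁻¹(τ − ω×Iω) = (0.3200, -0.7440, 0.0000)
ω' = ω + α·dt = (0.2320, -1.0744, -0.4000)
q⊗(0,ω) = (-0.2000000, 0.0000000, 0.4000000, -1.0000000)
updated quaternion q' = (-0.0100, 0.9985, 0.0200, -0.0499)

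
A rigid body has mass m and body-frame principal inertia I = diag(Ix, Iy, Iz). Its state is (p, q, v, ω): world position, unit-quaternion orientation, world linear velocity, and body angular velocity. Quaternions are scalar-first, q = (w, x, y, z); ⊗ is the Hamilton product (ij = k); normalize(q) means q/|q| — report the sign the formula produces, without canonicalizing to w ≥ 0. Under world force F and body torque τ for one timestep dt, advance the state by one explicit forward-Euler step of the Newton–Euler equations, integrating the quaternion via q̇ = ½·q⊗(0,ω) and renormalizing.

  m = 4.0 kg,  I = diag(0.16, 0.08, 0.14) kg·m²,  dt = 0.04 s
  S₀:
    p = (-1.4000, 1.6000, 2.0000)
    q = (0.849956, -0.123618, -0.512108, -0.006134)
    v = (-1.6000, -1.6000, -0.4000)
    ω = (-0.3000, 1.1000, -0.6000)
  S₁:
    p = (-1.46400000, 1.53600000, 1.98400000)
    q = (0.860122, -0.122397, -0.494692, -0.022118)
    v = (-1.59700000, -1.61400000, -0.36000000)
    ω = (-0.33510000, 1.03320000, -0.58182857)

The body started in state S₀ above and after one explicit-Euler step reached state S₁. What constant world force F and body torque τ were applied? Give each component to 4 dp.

F = (0.3000, -1.4000, 4.0000)
τ = (-0.1800, -0.1300, 0.0900)

Δω = ω₁−ω₀ = (-0.03510000, -0.06680000, 0.01817143)
τ = I·(Δω/dt) + ω₀×(Iω₀) = (-0.1800, -0.1300, 0.0900)
v₁ − v₀ = (0.00300000, -0.01400000, 0.04000000)
applied force F = (0.3000, -1.4000, 4.0000)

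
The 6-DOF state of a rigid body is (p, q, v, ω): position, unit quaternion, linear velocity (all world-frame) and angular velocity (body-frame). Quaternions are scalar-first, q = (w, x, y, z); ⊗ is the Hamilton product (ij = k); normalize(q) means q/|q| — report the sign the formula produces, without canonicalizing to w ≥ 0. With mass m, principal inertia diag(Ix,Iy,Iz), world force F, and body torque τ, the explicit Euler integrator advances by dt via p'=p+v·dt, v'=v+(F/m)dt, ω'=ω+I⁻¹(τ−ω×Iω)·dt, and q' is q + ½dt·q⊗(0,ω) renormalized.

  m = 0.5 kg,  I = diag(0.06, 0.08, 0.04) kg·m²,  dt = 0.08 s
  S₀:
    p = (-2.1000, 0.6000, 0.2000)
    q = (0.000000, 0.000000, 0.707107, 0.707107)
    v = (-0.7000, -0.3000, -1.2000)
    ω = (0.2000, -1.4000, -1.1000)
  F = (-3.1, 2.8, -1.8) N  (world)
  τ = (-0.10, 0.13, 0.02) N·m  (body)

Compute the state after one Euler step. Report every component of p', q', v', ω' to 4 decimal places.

p' = (-2.1560, 0.5760, 0.1040)
q' = (0.0705, 0.0085, 0.7109, 0.6997)
v' = (-1.1960, 0.1480, -1.4880)
ω' = (0.1488, -1.2656, -1.0488)

α = I⁻¹(τ − ω×Iω) = (-0.6400, 1.6800, 0.6400)
ω' = ω + α·dt = (0.1488, -1.2656, -1.0488)
Hamilton product q⊗(0,ω) = (1.7677675, 0.2121321, 0.1414214, -0.1414214)
updated quaternion q' = (0.0705, 0.0085, 0.7109, 0.6997)
p + v·dt = (-2.1560, 0.5760, 0.1040)
new velocity v' = (-1.1960, 0.1480, -1.4880)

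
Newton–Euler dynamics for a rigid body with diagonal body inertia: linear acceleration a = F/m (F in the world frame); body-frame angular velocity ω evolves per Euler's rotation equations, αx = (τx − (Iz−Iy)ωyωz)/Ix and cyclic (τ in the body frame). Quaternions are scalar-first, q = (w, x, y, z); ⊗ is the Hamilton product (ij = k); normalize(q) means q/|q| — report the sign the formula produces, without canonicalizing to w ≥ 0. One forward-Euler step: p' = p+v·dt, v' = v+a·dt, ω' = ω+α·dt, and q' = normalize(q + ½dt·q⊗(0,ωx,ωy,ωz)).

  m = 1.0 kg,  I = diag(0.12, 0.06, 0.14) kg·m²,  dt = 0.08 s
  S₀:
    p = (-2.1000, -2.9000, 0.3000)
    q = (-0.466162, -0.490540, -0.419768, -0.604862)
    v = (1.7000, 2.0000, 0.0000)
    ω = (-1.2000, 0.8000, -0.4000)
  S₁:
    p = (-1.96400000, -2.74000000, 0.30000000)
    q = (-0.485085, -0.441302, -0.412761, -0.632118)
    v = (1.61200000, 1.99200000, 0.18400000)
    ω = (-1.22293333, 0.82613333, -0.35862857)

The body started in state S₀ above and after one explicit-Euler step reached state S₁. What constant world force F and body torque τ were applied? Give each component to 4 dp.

F = (-1.1000, -0.1000, 2.3000)
τ = (-0.0600, 0.0100, 0.1300)

v₁ − v₀ = (-0.08800000, -0.00800000, 0.18400000)
F = m·Δv/dt = (-1.1000, -0.1000, 2.3000)
rate change Δω = (-0.02293333, 0.02613333, 0.04137143)
gyro term ω₀×Iω₀ = (-0.0256, -0.0096, 0.0576)
I·α + gyro = (-0.0600, 0.0100, 0.1300)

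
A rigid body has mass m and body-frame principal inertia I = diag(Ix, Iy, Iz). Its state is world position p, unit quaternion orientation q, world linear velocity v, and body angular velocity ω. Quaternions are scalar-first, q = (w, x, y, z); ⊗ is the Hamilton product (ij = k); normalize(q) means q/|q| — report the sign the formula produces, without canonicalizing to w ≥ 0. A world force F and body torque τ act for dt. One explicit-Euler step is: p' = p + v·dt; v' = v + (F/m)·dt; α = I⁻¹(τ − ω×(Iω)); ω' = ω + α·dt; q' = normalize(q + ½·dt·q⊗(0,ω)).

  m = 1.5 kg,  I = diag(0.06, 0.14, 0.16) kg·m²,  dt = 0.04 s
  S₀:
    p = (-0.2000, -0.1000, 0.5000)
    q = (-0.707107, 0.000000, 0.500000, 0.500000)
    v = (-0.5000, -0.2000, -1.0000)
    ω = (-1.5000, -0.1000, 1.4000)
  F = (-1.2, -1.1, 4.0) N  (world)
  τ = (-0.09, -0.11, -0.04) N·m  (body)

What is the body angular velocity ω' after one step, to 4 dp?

gyro term ω×Iω = (-0.0028, 0.2100, 0.0120)
α = I⁻¹(τ − ω×Iω) = (-1.4533, -2.2857, -0.3250)
ω' = ω + α·dt = (-1.5581, -0.1914, 1.3870)

ω' = (-1.5581, -0.1914, 1.3870)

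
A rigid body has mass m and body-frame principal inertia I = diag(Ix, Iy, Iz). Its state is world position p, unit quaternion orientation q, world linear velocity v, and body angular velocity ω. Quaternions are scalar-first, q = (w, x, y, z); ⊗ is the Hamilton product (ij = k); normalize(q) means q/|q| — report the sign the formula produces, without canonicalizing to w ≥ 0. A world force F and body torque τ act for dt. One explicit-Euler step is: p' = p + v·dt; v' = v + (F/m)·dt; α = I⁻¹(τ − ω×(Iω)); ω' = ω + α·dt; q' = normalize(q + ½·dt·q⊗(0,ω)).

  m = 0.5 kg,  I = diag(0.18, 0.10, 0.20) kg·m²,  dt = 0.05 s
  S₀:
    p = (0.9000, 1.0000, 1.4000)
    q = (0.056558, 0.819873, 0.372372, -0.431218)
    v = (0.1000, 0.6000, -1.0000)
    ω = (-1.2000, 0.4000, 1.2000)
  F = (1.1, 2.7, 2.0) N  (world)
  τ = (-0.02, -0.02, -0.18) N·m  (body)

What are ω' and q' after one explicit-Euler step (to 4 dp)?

gyro term ω×Iω = (0.0480, 0.0288, 0.0384)
(τ − ω×Iω)/I = (-0.3778, -0.4880, -1.0920)
ω' = ω + α·dt = (-1.2189, 0.3756, 1.1454)
Hamilton product q⊗(0,ω) = (1.3523604, 0.5514640, -0.4437628, 0.8426652)
q' = normalize(q + ½dt·q⊗(0,ω)) = (0.0903, 0.8329, 0.3609, -0.4098)

ω' = (-1.2189, 0.3756, 1.1454)
q' = (0.0903, 0.8329, 0.3609, -0.4098)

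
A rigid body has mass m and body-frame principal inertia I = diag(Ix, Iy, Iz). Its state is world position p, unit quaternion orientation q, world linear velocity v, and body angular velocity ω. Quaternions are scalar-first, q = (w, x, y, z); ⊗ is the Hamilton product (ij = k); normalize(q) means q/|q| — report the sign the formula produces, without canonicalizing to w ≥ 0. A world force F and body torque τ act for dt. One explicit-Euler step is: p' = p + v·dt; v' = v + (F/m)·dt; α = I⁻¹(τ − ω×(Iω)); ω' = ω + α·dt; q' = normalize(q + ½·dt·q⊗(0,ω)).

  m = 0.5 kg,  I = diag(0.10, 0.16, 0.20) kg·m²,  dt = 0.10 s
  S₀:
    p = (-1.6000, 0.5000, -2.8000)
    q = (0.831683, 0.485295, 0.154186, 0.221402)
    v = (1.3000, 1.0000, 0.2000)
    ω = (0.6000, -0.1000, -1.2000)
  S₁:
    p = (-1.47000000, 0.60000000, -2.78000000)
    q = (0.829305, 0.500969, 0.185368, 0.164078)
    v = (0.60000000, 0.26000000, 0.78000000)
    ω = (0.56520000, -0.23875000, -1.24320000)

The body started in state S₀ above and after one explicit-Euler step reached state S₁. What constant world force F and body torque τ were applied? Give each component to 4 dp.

F = (-3.5000, -3.7000, 2.9000)
τ = (-0.0300, -0.1500, -0.0900)

ω₁ − ω₀ = (-0.03480000, -0.13875000, -0.04320000)
gyro term ω₀×Iω₀ = (0.0048, 0.0720, -0.0036)
τ = I·(Δω/dt) + ω₀×(Iω₀) = (-0.0300, -0.1500, -0.0900)
velocity change Δv = (-0.70000000, -0.74000000, 0.58000000)
F = m·Δv/dt = (-3.5000, -3.7000, 2.9000)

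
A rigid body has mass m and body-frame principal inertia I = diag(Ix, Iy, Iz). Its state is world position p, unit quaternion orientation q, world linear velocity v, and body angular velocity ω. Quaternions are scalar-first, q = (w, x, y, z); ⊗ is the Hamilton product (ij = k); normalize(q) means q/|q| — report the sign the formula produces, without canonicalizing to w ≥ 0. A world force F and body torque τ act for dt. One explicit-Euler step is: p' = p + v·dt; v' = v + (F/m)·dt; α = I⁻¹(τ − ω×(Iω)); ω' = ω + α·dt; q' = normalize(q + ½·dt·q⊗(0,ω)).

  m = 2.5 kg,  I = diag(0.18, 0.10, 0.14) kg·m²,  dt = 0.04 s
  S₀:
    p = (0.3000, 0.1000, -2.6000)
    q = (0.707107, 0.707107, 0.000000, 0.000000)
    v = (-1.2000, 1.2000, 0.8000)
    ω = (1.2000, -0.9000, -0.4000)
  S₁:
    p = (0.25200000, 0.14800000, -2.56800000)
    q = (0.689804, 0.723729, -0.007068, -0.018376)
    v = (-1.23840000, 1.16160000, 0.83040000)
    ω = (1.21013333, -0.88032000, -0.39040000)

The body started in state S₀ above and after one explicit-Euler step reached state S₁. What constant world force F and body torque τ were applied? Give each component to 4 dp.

Δv = v₁−v₀ = (-0.03840000, -0.03840000, 0.03040000)
m·(v₁−v₀)/dt = (-2.4000, -2.4000, 1.9000)
Δω = ω₁−ω₀ = (0.01013333, 0.01968000, 0.00960000)
precession coupling = (0.0144, -0.0192, 0.0864)
applied torque τ = (0.0600, 0.0300, 0.1200)

F = (-2.4000, -2.4000, 1.9000)
τ = (0.0600, 0.0300, 0.1200)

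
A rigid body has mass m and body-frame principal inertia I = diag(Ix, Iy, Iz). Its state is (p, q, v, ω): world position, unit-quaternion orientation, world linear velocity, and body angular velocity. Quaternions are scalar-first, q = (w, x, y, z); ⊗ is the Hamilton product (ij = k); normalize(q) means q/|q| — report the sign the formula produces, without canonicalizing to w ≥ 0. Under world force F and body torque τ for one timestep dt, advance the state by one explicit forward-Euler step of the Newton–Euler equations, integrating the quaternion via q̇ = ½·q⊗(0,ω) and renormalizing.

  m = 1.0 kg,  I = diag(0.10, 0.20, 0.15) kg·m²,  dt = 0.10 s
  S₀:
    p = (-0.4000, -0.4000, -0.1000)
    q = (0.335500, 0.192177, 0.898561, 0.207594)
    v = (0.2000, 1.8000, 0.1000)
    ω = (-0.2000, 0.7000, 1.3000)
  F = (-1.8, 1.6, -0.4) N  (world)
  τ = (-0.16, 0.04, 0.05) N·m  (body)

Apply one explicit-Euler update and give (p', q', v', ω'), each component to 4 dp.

p' = p + v·dt = (-0.3800, -0.2200, -0.0900)
v + (F/m)dt = (0.0200, 1.9600, 0.0600)
angular accel α = (-1.1450, 0.1350, 0.4267)
ω' = ω + α·dt = (-0.3145, 0.7135, 1.3427)
q⊗(0,ω) = (-0.8604295, 0.9557135, -0.0564989, 0.7503861)
updated quaternion q' = (0.2917, 0.2393, 0.8933, 0.2444)

p' = (-0.3800, -0.2200, -0.0900)
q' = (0.2917, 0.2393, 0.8933, 0.2444)
v' = (0.0200, 1.9600, 0.0600)
ω' = (-0.3145, 0.7135, 1.3427)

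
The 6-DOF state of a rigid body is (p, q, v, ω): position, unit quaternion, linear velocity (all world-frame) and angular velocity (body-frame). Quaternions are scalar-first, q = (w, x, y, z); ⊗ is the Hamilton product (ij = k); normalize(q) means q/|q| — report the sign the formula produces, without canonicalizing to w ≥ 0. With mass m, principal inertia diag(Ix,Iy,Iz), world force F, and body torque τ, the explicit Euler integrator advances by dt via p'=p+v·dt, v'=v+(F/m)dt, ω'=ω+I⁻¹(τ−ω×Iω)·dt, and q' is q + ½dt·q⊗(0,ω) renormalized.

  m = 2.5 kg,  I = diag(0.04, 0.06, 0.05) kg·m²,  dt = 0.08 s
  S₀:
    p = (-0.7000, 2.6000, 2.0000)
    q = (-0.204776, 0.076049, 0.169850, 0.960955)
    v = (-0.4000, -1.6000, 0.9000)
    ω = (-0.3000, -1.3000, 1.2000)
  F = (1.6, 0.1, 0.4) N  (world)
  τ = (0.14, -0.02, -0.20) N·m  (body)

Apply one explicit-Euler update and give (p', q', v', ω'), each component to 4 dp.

p' = (-0.7320, 2.4720, 2.0720)
q' = (-0.2405, 0.1363, 0.1649, 0.9468)
v' = (-0.3488, -1.5968, 0.9128)
ω' = (-0.0512, -1.3315, 0.8675)

a = (0.6400, 0.0400, 0.1600)
p + v·dt = (-0.7320, 2.4720, 2.0720)
v' = v + a·dt = (-0.3488, -1.5968, 0.9128)
angular accel α = (3.1100, -0.3933, -4.1560)
new body rate ω' = (-0.0512, -1.3315, 0.8675)
Hamilton product q⊗(0,ω) = (-0.9095263, 1.5144943, -0.1133365, -0.2936399)
updated quaternion q' = (-0.2405, 0.1363, 0.1649, 0.9468)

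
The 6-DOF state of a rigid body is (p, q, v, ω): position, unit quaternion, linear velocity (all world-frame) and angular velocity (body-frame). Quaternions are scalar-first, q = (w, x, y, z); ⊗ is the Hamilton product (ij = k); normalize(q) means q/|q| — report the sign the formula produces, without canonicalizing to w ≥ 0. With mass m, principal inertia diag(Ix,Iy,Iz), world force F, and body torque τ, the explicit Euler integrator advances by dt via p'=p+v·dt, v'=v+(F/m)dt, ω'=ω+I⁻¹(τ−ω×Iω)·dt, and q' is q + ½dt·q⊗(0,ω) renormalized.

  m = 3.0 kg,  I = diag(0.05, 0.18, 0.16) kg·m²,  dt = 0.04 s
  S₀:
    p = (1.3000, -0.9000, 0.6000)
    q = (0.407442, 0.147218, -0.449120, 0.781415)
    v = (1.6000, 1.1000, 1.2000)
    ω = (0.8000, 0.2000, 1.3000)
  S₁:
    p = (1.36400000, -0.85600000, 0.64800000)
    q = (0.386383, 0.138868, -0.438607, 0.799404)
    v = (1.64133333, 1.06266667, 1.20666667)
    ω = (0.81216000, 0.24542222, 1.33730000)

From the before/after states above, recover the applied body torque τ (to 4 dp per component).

Δω = ω₁−ω₀ = (0.01216000, 0.04542222, 0.03730000)
ω₀×(Iω₀) = (-0.0052, -0.1144, 0.0208)
applied torque τ = (0.0100, 0.0900, 0.1700)

τ = (0.0100, 0.0900, 0.1700)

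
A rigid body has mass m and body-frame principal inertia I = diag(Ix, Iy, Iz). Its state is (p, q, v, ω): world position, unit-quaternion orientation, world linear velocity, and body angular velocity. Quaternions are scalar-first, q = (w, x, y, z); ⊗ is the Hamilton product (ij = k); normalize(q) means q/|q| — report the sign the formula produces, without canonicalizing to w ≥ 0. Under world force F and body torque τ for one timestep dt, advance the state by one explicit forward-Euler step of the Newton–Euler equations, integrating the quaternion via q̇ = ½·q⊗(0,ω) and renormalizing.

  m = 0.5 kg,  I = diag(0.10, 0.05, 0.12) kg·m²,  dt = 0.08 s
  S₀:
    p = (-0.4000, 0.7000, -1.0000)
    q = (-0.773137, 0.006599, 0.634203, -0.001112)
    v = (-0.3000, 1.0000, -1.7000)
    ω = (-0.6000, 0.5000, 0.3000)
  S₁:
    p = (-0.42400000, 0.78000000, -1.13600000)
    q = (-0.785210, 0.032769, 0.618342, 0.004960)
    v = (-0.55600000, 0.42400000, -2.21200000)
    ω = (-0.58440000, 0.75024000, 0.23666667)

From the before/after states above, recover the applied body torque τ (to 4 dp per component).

τ = (0.0300, 0.1600, -0.0800)

rate change Δω = (0.01560000, 0.25024000, -0.06333333)
precession coupling = (0.0105, 0.0036, 0.0150)
applied torque τ = (0.0300, 0.1600, -0.0800)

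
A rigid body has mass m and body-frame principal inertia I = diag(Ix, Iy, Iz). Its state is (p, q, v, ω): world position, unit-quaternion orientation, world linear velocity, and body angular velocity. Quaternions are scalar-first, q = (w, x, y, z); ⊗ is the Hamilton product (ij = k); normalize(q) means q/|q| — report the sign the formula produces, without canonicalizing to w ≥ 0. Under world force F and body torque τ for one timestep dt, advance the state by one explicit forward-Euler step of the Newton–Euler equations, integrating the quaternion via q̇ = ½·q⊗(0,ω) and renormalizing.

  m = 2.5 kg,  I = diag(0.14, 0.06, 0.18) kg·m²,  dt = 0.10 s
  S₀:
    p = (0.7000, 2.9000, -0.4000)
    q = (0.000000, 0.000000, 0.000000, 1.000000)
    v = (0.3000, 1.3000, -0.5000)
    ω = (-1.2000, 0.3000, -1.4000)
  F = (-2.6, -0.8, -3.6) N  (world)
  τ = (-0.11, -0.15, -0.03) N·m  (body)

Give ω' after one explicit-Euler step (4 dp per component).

ω×(Iω) gyroscopic = (-0.0504, -0.0672, 0.0288)
α = I⁻¹(τ − ω×Iω) = (-0.4257, -1.3800, -0.3267)
new body rate ω' = (-1.2426, 0.1620, -1.4327)

ω' = (-1.2426, 0.1620, -1.4327)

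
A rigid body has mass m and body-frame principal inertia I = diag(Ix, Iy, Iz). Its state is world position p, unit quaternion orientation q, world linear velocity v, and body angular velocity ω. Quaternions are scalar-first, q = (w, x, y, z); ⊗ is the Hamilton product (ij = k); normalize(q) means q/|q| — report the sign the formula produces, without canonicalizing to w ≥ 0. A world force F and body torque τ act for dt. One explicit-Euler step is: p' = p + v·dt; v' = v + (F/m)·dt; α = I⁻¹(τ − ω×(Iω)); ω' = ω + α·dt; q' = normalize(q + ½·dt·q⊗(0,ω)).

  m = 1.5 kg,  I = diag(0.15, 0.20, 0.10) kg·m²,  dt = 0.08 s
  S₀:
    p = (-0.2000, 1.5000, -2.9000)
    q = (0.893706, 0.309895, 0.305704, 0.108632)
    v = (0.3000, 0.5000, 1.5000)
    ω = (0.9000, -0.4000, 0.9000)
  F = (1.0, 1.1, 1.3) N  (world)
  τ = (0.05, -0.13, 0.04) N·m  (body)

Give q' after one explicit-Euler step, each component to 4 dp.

q⊗(0,ω) = (-0.2543927, 1.1229218, -0.5386191, 0.4052438)
q' = normalize(q + ½dt·q⊗(0,ω)) = (0.8823, 0.3543, 0.2838, 0.1247)

q' = (0.8823, 0.3543, 0.2838, 0.1247)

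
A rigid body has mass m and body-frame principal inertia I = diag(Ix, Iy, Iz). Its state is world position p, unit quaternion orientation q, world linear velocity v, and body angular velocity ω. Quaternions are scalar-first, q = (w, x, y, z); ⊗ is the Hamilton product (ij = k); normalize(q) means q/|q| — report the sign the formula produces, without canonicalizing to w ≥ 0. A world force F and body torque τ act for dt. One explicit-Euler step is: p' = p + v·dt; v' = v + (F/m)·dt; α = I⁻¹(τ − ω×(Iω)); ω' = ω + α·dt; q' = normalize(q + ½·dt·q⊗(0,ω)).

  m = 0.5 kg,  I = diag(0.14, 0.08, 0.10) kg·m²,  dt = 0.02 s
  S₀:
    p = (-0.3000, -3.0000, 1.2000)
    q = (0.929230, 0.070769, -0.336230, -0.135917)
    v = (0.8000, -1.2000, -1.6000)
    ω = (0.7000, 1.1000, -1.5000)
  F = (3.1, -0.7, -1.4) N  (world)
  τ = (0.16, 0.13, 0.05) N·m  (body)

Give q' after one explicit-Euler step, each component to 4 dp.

q' = (0.9302, 0.0838, -0.3258, -0.1467)

Hamilton product q⊗(0,ω) = (0.1164392, 1.3043147, 1.0331646, -1.0806381)
q' = normalize(q + ½dt·q⊗(0,ω)) = (0.9302, 0.0838, -0.3258, -0.1467)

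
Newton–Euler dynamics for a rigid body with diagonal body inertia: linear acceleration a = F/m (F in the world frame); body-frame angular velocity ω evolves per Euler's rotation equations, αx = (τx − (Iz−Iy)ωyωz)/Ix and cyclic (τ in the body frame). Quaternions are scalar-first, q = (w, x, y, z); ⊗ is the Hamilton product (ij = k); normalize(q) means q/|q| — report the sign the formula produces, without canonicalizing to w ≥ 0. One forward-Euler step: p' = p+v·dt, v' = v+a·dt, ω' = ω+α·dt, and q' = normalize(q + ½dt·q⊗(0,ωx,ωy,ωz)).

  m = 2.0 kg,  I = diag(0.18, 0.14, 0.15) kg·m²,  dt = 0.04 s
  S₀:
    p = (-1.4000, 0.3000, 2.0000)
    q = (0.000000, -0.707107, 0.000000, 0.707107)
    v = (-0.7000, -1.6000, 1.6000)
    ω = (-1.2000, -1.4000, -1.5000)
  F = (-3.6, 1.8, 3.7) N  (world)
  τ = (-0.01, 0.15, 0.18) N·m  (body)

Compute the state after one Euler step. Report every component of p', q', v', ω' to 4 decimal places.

p' = (-1.4280, 0.2360, 2.0640)
q' = (0.0042, -0.6865, -0.0381, 0.7261)
v' = (-0.7720, -1.5640, 1.6740)
ω' = (-1.2069, -1.3726, -1.4341)

(τ − ω×Iω)/I = (-0.1722, 0.6857, 1.6480)
ω + α·dt = (-1.2069, -1.3726, -1.4341)
q⊗(0,ω) = (0.2121321, 0.9899498, -1.9091889, 0.9899498)
updated quaternion q' = (0.0042, -0.6865, -0.0381, 0.7261)
p + v·dt = (-1.4280, 0.2360, 2.0640)
new velocity v' = (-0.7720, -1.5640, 1.6740)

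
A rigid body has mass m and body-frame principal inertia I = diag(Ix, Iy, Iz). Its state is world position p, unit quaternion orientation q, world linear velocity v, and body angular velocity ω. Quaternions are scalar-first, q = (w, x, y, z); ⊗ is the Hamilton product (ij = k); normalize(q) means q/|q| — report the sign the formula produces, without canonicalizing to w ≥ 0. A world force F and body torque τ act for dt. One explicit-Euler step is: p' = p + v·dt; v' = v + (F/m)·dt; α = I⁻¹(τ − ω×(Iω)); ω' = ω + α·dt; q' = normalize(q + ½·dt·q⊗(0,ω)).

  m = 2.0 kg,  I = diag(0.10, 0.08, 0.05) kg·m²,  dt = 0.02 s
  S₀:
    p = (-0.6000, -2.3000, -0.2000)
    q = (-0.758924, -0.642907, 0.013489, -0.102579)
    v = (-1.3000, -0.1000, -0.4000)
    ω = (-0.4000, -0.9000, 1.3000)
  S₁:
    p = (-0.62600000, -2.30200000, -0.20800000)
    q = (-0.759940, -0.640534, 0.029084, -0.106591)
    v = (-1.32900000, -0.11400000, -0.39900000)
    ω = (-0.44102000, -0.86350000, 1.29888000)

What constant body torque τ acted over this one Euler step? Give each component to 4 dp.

rate change Δω = (-0.04102000, 0.03650000, -0.00112000)
I·α + gyro = (-0.1700, 0.1200, -0.0100)

τ = (-0.1700, 0.1200, -0.0100)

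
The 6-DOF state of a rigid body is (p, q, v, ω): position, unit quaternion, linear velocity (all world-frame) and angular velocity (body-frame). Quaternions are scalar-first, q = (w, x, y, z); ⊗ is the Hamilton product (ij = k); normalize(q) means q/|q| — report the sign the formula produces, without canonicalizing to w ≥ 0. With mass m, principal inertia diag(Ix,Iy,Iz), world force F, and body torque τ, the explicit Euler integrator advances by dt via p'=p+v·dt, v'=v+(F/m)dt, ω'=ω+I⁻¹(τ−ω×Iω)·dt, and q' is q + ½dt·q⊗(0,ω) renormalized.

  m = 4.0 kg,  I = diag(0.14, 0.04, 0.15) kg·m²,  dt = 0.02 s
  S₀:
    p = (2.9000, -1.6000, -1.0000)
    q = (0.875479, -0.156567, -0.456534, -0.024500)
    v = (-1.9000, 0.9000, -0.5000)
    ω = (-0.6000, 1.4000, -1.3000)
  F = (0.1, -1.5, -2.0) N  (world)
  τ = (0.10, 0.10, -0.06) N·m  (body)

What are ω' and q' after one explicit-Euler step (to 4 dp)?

precession coupling ω×(Iω) = (-0.2002, -0.0078, 0.0840)
α = I⁻¹(τ − ω×Iω) = (2.1443, 2.6950, -0.9600)
ω + α·dt = (-0.5571, 1.4539, -1.3192)
q⊗(0,ω) = (0.5133574, 0.1025068, 1.0368335, -1.6312369)
q + ½dt·q⊗(0,ω), renormalized = (0.8804, -0.1555, -0.4461, -0.0408)

ω' = (-0.5571, 1.4539, -1.3192)
q' = (0.8804, -0.1555, -0.4461, -0.0408)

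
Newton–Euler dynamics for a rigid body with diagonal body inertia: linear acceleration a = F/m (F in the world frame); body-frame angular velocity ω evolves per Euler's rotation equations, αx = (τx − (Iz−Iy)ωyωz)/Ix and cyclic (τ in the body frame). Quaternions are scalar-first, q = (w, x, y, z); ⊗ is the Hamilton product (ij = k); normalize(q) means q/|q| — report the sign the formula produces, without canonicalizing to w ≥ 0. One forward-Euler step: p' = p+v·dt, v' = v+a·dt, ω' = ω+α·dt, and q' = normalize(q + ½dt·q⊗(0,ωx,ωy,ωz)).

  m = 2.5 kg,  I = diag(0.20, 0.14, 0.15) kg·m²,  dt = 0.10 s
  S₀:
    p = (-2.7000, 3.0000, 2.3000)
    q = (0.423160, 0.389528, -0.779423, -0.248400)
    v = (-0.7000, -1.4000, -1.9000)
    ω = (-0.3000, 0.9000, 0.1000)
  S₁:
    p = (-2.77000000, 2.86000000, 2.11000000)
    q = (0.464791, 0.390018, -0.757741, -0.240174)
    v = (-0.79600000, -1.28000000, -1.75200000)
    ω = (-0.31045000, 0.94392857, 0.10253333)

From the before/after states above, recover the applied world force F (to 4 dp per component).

F = (-2.4000, 3.0000, 3.7000)

velocity change Δv = (-0.09600000, 0.12000000, 0.14800000)
applied force F = (-2.4000, 3.0000, 3.7000)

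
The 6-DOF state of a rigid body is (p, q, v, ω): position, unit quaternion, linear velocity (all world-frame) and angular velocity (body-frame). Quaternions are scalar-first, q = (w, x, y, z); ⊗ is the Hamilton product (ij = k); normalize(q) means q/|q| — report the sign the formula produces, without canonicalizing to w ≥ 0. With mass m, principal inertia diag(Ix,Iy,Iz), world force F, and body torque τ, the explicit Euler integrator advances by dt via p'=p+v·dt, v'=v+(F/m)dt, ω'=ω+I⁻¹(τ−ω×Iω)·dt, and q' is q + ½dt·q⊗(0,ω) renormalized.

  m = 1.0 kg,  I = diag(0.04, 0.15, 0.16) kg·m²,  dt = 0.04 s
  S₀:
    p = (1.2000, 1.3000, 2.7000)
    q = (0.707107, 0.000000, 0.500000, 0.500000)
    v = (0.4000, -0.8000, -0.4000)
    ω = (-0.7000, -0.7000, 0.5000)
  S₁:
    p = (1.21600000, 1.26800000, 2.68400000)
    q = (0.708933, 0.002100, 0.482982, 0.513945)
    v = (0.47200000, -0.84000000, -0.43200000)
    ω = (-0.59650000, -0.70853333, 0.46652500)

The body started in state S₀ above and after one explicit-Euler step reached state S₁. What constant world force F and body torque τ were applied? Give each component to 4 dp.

F = (1.8000, -1.0000, -0.8000)
τ = (0.1000, 0.0100, -0.0800)

Δω = ω₁−ω₀ = (0.10350000, -0.00853333, -0.03347500)
applied torque τ = (0.1000, 0.0100, -0.0800)
Δv = v₁−v₀ = (0.07200000, -0.04000000, -0.03200000)
F = m·Δv/dt = (1.8000, -1.0000, -0.8000)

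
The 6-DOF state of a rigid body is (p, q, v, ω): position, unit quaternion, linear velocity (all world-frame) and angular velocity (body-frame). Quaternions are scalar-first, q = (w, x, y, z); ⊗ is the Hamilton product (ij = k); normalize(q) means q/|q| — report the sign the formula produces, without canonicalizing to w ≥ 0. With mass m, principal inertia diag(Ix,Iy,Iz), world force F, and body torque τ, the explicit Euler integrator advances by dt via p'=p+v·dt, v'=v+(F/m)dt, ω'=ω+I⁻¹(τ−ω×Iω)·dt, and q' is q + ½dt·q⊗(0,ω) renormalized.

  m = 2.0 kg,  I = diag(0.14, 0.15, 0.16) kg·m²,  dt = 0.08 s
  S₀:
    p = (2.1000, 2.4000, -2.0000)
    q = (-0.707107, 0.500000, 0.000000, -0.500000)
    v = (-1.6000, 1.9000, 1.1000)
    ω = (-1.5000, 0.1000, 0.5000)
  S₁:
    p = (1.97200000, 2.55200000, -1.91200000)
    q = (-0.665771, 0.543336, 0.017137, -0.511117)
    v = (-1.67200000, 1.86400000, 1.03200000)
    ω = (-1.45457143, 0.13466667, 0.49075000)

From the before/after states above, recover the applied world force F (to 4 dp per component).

Δv = v₁−v₀ = (-0.07200000, -0.03600000, -0.06800000)
m·(v₁−v₀)/dt = (-1.8000, -0.9000, -1.7000)

F = (-1.8000, -0.9000, -1.7000)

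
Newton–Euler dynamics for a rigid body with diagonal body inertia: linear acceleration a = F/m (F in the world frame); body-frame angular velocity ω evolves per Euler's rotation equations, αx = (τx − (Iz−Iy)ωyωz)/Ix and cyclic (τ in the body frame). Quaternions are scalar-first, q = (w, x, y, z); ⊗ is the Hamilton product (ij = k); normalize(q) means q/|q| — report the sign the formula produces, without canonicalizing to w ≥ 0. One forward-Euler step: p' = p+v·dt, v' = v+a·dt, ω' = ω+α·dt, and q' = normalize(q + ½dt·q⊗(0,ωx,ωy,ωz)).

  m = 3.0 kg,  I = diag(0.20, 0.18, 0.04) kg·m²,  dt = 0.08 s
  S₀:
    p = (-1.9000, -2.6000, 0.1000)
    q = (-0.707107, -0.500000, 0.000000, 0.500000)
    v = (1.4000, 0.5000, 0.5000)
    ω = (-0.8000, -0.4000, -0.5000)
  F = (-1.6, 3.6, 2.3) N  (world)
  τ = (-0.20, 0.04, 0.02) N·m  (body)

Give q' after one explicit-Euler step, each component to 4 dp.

Hamilton product q⊗(0,ω) = (-0.1500000, 0.7656856, -0.3671572, 0.5535535)
q + ½dt·q⊗(0,ω), renormalized = (-0.7125, -0.4690, -0.0147, 0.5217)

q' = (-0.7125, -0.4690, -0.0147, 0.5217)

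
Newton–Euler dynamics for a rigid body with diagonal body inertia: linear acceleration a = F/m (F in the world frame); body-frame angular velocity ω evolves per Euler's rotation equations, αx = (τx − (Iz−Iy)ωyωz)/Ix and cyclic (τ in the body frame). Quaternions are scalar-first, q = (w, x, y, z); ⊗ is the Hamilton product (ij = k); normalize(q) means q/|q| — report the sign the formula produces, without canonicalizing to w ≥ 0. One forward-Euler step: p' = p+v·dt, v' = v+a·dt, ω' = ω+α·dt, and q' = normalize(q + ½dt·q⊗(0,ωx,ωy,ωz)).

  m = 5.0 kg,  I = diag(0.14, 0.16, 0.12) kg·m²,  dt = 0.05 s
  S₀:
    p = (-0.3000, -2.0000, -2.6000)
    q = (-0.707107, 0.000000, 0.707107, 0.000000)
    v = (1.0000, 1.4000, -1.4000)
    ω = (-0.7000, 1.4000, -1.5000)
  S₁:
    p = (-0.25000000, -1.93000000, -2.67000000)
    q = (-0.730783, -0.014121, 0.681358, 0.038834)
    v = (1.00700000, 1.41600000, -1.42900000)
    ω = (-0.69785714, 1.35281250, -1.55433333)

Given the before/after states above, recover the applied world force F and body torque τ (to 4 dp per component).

F = (0.7000, 1.6000, -2.9000)
τ = (0.0900, -0.1300, -0.1500)

v₁ − v₀ = (0.00700000, 0.01600000, -0.02900000)
F = m·Δv/dt = (0.7000, 1.6000, -2.9000)
rate change Δω = (0.00214286, -0.04718750, -0.05433333)
τ = I·(Δω/dt) + ω₀×(Iω₀) = (0.0900, -0.1300, -0.1500)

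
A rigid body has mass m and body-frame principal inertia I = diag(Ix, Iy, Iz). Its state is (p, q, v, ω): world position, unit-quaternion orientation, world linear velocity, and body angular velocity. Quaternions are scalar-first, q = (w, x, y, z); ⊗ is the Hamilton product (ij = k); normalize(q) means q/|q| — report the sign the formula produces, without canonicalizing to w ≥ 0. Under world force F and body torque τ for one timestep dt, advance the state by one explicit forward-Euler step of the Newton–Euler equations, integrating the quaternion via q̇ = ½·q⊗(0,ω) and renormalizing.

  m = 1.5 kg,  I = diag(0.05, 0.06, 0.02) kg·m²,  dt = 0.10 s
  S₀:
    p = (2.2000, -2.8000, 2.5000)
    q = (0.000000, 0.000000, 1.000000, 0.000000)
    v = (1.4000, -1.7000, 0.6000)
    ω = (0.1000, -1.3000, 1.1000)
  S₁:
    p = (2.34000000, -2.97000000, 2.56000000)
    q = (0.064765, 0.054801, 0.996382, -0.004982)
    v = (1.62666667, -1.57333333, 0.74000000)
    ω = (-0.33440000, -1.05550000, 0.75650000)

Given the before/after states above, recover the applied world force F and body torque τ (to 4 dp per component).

F = (3.4000, 1.9000, 2.1000)
τ = (-0.1600, 0.1500, -0.0700)

Δω = ω₁−ω₀ = (-0.43440000, 0.24450000, -0.34350000)
gyro term ω₀×Iω₀ = (0.0572, 0.0033, -0.0013)
I·α + gyro = (-0.1600, 0.1500, -0.0700)
v₁ − v₀ = (0.22666667, 0.12666667, 0.14000000)
F = m·Δv/dt = (3.4000, 1.9000, 2.1000)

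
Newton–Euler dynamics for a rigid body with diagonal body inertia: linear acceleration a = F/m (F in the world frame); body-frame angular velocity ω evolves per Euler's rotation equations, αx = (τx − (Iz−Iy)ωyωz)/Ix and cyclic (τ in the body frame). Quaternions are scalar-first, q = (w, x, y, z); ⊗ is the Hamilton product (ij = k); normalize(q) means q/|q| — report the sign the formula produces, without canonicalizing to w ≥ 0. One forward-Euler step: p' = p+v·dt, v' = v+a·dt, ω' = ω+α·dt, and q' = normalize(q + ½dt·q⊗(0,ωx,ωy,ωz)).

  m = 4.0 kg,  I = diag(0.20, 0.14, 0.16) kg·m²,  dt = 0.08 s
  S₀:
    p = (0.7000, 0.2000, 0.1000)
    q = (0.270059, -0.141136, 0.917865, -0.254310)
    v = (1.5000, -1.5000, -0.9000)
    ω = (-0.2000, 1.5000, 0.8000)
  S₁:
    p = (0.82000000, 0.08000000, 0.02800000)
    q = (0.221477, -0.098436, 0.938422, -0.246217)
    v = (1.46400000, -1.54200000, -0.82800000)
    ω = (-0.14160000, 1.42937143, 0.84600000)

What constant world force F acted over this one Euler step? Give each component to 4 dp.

F = (-1.8000, -2.1000, 3.6000)

velocity change Δv = (-0.03600000, -0.04200000, 0.07200000)
F = m·Δv/dt = (-1.8000, -2.1000, 3.6000)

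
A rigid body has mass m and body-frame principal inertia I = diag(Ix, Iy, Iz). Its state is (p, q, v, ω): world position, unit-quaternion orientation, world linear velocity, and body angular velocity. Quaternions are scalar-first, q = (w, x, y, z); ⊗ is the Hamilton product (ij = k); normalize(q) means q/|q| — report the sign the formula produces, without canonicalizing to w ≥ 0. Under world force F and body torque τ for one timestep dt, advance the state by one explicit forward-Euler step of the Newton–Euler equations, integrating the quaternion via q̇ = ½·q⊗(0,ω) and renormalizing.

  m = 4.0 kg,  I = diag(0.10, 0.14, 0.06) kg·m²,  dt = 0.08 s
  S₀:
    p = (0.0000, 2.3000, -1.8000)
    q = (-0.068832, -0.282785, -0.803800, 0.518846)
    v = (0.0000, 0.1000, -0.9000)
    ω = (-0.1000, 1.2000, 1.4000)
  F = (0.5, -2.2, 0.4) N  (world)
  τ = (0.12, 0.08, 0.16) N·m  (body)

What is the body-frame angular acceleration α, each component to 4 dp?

precession coupling ω×(Iω) = (-0.1344, -0.0056, -0.0048)
α = I⁻¹(τ − ω×Iω) = (2.5440, 0.6114, 2.7467)

α = (2.5440, 0.6114, 2.7467)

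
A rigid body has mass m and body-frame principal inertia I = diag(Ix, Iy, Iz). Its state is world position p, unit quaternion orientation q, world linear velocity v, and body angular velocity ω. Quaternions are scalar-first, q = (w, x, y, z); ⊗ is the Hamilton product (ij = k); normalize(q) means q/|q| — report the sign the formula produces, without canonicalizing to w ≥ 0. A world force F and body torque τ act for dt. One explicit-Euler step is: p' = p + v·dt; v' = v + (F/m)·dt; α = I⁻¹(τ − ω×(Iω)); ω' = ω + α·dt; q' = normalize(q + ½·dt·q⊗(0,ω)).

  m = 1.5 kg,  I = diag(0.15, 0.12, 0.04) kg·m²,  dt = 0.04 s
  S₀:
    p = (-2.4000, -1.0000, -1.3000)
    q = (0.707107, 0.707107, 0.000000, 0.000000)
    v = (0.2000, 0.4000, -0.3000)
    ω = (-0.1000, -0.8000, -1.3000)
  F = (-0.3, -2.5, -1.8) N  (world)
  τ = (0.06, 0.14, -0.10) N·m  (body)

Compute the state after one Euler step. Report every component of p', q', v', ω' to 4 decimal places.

p' = (-2.3920, -0.9840, -1.3120)
q' = (0.7082, 0.7054, 0.0071, -0.0297)
v' = (0.1920, 0.3333, -0.3480)
ω' = (-0.0618, -0.7581, -1.3976)

a = F/m = (-0.2000, -1.6667, -1.2000)
new position p' = (-2.3920, -0.9840, -1.3120)
v + (F/m)dt = (0.1920, 0.3333, -0.3480)
angular accel α = (0.9547, 1.0475, -2.4400)
ω' = ω + α·dt = (-0.0618, -0.7581, -1.3976)
q⊗(0,ω) = (0.0707107, -0.0707107, 0.3535535, -1.4849247)
q + ½dt·q⊗(0,ω), renormalized = (0.7082, 0.7054, 0.0071, -0.0297)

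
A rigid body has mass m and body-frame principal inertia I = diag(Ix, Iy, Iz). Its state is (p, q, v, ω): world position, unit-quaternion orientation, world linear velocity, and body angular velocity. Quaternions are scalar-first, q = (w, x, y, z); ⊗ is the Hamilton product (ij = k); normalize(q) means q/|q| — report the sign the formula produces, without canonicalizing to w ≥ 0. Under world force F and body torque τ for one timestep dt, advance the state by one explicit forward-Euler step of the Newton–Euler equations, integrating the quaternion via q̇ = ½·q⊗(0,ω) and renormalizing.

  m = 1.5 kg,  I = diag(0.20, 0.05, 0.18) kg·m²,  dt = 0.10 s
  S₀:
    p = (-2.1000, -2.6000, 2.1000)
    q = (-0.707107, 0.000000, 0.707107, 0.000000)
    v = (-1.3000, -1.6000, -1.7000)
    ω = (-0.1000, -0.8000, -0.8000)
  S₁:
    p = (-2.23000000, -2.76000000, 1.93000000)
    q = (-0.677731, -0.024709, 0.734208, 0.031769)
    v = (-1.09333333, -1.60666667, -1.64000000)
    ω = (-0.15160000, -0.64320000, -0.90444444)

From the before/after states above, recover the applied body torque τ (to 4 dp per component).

τ = (-0.0200, 0.0800, -0.2000)

ω₁ − ω₀ = (-0.05160000, 0.15680000, -0.10444444)
applied torque τ = (-0.0200, 0.0800, -0.2000)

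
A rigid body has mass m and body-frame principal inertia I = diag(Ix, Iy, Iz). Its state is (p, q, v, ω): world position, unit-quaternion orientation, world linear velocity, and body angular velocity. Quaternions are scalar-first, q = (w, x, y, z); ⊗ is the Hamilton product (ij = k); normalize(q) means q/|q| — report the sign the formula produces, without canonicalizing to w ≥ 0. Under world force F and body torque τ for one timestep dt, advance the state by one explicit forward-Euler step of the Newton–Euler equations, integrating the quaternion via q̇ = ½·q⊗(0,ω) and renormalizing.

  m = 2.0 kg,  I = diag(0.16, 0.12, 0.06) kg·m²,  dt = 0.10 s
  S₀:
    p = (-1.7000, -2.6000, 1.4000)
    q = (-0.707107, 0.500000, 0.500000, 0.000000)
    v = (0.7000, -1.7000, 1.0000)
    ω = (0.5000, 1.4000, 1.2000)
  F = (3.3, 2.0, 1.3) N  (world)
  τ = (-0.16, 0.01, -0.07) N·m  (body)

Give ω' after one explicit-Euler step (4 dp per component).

ω' = (0.4630, 1.3583, 1.1300)

gyro term ω×Iω = (-0.1008, 0.0600, -0.0280)
α = I⁻¹(τ − ω×Iω) = (-0.3700, -0.4167, -0.7000)
ω + α·dt = (0.4630, 1.3583, 1.1300)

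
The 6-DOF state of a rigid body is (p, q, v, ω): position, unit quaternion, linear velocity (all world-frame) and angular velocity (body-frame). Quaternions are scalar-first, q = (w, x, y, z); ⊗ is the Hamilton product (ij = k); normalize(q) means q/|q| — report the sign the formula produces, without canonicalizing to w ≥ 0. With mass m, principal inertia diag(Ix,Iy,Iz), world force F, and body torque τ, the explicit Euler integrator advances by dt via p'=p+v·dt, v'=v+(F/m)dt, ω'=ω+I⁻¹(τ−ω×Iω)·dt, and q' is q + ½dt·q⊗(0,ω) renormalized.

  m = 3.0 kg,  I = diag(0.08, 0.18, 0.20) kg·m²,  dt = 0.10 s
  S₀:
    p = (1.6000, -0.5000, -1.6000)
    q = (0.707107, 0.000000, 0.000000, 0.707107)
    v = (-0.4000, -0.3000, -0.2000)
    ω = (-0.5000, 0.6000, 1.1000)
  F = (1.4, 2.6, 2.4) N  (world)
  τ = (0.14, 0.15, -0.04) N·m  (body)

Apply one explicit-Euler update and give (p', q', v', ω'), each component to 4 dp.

p' = (1.5600, -0.5300, -1.6200)
q' = (0.6667, -0.0388, 0.0035, 0.7443)
v' = (-0.3533, -0.2133, -0.1200)
ω' = (-0.3415, 0.6467, 1.0950)

linear accel F/m = (0.4667, 0.8667, 0.8000)
p' = p + v·dt = (1.5600, -0.5300, -1.6200)
new velocity v' = (-0.3533, -0.2133, -0.1200)
gyro term ω×Iω = (0.0132, 0.0660, -0.0300)
(τ − ω×Iω)/I = (1.5850, 0.4667, -0.0500)
ω' = ω + α·dt = (-0.3415, 0.6467, 1.0950)
q⊗(0,ω) = (-0.7778177, -0.7778177, 0.0707107, 0.7778177)
updated quaternion q' = (0.6667, -0.0388, 0.0035, 0.7443)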